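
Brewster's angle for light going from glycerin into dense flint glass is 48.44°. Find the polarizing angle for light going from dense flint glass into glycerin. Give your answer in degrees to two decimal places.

θ_B' ≈ 41.56°

tan θ_B' = n₁/n₂ = 1/tan θ_B, so θ_B' = 90° − θ_B.
θ_B' = 90° − 48.44° = 41.56°.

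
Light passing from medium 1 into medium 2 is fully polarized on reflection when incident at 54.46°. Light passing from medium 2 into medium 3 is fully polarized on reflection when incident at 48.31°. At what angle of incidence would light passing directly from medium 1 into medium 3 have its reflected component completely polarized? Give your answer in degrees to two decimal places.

θ_B ≈ 57.53°

n₂/n₁ = tan 54.46° = 1.3999 and n₃/n₂ = tan 48.31° = 1.1228.
So n₃/n₁ = (n₂/n₁)(n₃/n₂) = 1.3999 × 1.1228 = 1.5717.
θ_B(1→3) = arctan(1.5717) = 57.53°.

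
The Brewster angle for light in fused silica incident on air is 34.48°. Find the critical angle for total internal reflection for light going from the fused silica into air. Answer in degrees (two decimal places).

θ_c ≈ 43.37°

n₂/n₁ = tan 34.48° = 0.6868; the critical angle satisfies sin θ_c = n₂/n₁.
θ_c = arcsin(0.6868) = 43.37°.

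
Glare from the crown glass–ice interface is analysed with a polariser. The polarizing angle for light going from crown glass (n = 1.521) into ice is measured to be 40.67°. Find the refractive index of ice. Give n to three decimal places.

n ≈ 1.307

Full polarization of the reflected beam means tan θ_B = n₂/n₁, where n₁ is the incident medium (crown glass).
n₂ = n₁ tan θ_B = 1.521 × tan 40.67° = 1.307.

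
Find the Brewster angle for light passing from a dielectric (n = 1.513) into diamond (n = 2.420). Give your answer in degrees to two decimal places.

tan θ_B = n₂/n₁ = 2.420/1.513 = 1.5995.
So θ_B = arctan 1.5995 = 57.99°.

θ_B ≈ 57.99°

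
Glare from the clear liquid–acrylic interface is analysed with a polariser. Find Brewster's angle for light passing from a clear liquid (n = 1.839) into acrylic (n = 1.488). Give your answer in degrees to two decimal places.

The reflected p-component vanishes when tan θ_B = n₂/n₁.
tan θ_B = n₂/n₁ = 1.488/1.839 = 0.8091.
So θ_B = arctan 0.8091 = 38.98°.

θ_B ≈ 38.98°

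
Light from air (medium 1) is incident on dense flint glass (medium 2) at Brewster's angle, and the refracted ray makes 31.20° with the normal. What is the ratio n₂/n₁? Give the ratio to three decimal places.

θ_B + θ_t = 90°, so θ_B = 90° − 31.20° = 58.80°.
Then n₂/n₁ = tan θ_B = tan 58.80° = 1.651.

n₂/n₁ ≈ 1.651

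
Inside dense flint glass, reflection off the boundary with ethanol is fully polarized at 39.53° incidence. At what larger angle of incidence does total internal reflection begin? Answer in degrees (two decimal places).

tan θ_B = n₂/n₁ = tan 39.53° = 0.8252.
Total internal reflection: sin θ_c = n₂/n₁ = 0.8252.
θ_c = arcsin(0.8252) = 55.61°.

θ_c ≈ 55.61°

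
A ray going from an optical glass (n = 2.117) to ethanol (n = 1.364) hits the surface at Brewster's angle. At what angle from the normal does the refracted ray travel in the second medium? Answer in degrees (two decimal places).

First find Brewster's angle: tan θ_B = 1.364/2.117 = 0.6443, giving θ_B = 32.79°.
Since θ_B + θ_t = 90° at Brewster incidence, θ_t = 90° − 32.79° = 57.21°.

θ_t ≈ 57.21°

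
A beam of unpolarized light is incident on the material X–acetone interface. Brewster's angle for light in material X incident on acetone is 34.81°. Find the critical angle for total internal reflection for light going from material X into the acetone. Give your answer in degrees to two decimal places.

n₂/n₁ = tan 34.81° = 0.6953; the critical angle satisfies sin θ_c = n₂/n₁.
θ_c = arcsin(0.6953) = 44.05°.

θ_c ≈ 44.05°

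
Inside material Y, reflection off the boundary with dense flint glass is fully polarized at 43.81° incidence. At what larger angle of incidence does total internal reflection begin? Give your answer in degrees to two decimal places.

n₂/n₁ = tan 43.81° = 0.9593; the critical angle satisfies sin θ_c = n₂/n₁.
θ_c = arcsin(0.9593) = 73.60°.

θ_c ≈ 73.60°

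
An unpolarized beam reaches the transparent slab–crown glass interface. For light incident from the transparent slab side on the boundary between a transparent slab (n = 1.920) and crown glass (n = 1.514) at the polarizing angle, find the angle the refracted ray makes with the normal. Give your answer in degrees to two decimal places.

First find Brewster's angle: tan θ_B = 1.514/1.920 = 0.7885, giving θ_B = 38.26°.
The refracted ray is perpendicular to the reflected ray, so θ_t = 90° − θ_B = 51.74°.

θ_t ≈ 51.74°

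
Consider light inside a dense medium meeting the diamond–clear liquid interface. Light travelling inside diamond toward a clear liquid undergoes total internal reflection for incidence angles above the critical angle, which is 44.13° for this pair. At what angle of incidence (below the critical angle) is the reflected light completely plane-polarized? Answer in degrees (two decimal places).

At the critical angle sin θ_c = n₂/n₁, giving n₂/n₁ = sin 44.13° = 0.6963.
Then tan θ_B = n₂/n₁ = 0.6963, so θ_B = arctan 0.6963 = 34.85°.

θ_B ≈ 34.85°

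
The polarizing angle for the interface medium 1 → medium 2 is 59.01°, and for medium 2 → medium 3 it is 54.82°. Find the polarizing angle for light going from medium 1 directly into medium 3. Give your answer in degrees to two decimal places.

θ_B ≈ 67.05°

Each Brewster angle gives a ratio: n₂/n₁ = tan 59.01° = 1.6649, n₃/n₂ = tan 54.82° = 1.4186.
n₃/n₁ = 2.3619. Then tan θ_B(1→3) = n₃/n₁, so θ_B(1→3) = arctan(2.3619) = 67.05°.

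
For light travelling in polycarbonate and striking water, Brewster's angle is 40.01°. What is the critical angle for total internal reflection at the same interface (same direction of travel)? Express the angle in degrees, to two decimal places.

tan θ_B = n₂/n₁ = tan 40.01° = 0.8394.
Total internal reflection: sin θ_c = n₂/n₁ = 0.8394.
θ_c = arcsin(0.8394) = 57.08°.

θ_c ≈ 57.08°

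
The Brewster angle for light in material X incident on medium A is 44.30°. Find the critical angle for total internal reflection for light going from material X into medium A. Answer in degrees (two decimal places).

θ_c ≈ 77.38°

From Brewster, n₂/n₁ = tan θ_B = tan 44.30° = 0.9759.
Then sin θ_c = n₂/n₁ = 0.9759, so θ_c = arcsin 0.9759 = 77.38°.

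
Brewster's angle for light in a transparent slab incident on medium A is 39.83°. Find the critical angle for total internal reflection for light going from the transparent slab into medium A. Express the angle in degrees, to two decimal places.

θ_c ≈ 56.52°

tan θ_B = n₂/n₁ = tan 39.83° = 0.8341.
Total internal reflection: sin θ_c = n₂/n₁ = 0.8341.
θ_c = arcsin(0.8341) = 56.52°.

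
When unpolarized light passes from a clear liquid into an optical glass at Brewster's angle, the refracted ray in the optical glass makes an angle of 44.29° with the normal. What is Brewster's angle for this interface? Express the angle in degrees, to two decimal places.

θ_B ≈ 45.71°

Since the reflected and refracted rays are at right angles at the polarizing angle, θ_B + θ_t = 90°.
θ_B = 90° − 44.29° = 45.71°.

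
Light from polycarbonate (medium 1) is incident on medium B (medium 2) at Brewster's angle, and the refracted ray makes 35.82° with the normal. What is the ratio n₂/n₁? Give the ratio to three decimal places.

n₂/n₁ ≈ 1.386

At Brewster incidence θ_B = 90° − θ_t = 90° − 35.82° = 54.18°.
tan θ_B = n₂/n₁, so n₂/n₁ = tan 54.18° = 1.386.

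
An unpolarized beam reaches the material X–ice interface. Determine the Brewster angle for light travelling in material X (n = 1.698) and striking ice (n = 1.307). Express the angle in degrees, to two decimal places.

θ_B ≈ 37.59°

Brewster's condition: tan θ_B = n₂/n₁ = 1.307/1.698 = 0.7697. Taking the arctangent, θ_B = 37.59°.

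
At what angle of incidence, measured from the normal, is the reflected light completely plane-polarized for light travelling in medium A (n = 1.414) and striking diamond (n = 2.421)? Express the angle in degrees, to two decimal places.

θ_B ≈ 59.71°

Here n₂/n₁ = 2.421/1.414 = 1.7122, and Brewster's law gives tan θ_B = n₂/n₁.
So θ_B = arctan 1.7122 = 59.71°.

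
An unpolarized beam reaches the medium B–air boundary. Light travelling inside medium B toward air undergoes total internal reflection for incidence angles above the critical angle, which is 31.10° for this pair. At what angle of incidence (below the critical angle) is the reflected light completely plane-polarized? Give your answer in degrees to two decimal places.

θ_B ≈ 27.32°

At the critical angle sin θ_c = n₂/n₁, giving n₂/n₁ = sin 31.10° = 0.5165.
Then tan θ_B = n₂/n₁ = 0.5165, so θ_B = arctan 0.5165 = 27.32°.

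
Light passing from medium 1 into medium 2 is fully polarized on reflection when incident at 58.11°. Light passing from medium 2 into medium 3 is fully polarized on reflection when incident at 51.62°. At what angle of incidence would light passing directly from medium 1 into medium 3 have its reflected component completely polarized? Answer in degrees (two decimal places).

n₂/n₁ = tan 58.11° = 1.6072 and n₃/n₂ = tan 51.62° = 1.2626.
So n₃/n₁ = (n₂/n₁)(n₃/n₂) = 1.6072 × 1.2626 = 2.0292.
θ_B(1→3) = arctan(2.0292) = 63.77°.

θ_B ≈ 63.77°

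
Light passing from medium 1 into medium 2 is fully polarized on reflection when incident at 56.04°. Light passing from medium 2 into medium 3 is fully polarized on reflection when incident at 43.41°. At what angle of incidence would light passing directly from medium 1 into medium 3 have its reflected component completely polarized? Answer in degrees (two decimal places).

θ_B ≈ 54.55°

Each Brewster angle gives a ratio: n₂/n₁ = tan 56.04° = 1.4848, n₃/n₂ = tan 43.41° = 0.9460.
So n₃/n₁ = (n₂/n₁)(n₃/n₂) = 1.4848 × 0.9460 = 1.4046.
θ_B(1→3) = arctan(1.4046) = 54.55°.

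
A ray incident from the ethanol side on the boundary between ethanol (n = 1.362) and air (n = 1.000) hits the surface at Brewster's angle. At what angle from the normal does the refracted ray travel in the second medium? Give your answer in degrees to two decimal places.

θ_B = arctan(n₂/n₁) = arctan(1.000/1.362) = 36.29°.
At Brewster's angle the reflected and refracted rays are perpendicular, so θ_t = 90° − θ_B = 90° − 36.29° = 53.71°.

θ_t ≈ 53.71°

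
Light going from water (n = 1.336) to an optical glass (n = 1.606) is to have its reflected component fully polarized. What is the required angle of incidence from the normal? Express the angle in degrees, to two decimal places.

θ_B ≈ 50.24°

Brewster's condition: tan θ_B = n₂/n₁ = 1.606/1.336 = 1.2021.
θ_B = arctan(1.2021) = 50.24°.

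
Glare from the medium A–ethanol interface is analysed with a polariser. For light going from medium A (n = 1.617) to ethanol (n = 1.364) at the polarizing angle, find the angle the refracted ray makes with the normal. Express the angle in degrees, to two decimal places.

tan θ_B = n₂/n₁ = 1.364/1.617 = 0.8435, so θ_B = 40.15°.
Since θ_B + θ_t = 90° at Brewster incidence, θ_t = 90° − 40.15° = 49.85°.

θ_t ≈ 49.85°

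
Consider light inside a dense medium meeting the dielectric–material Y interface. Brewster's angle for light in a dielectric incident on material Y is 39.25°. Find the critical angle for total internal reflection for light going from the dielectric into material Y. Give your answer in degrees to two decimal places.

θ_c ≈ 54.79°

n₂/n₁ = tan 39.25° = 0.8170; the critical angle satisfies sin θ_c = n₂/n₁.
θ_c = arcsin(0.8170) = 54.79°.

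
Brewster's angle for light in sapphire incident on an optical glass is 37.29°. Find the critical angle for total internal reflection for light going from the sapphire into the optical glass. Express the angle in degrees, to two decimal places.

θ_c ≈ 49.60°

tan θ_B = n₂/n₁ = tan 37.29° = 0.7615.
Total internal reflection: sin θ_c = n₂/n₁ = 0.7615.
θ_c = arcsin(0.7615) = 49.60°.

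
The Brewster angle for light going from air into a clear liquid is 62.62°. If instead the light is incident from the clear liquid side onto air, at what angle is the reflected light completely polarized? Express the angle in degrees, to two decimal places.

θ_B' ≈ 27.38°

The two Brewster angles are complementary: θ_B' = 90° − θ_B = 90° − 62.62° = 27.38°.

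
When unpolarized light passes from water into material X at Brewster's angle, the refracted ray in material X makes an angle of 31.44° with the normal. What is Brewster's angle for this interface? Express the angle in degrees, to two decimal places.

θ_B ≈ 58.56°

Brewster's condition makes the reflected and refracted beams perpendicular: θ_B + θ_t = 90°.
So θ_B = 90° − θ_t = 90° − 31.44° = 58.56°.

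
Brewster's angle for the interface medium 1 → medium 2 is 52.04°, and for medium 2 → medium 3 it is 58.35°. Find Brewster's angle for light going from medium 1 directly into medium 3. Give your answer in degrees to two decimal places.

θ_B ≈ 64.32°

tan θ_B(1→2) = n₂/n₁ = tan 52.04° = 1.2818.
tan θ_B(2→3) = n₃/n₂ = tan 58.35° = 1.6223.
n₃/n₁ = 2.0794. Then tan θ_B(1→3) = n₃/n₁, so θ_B(1→3) = arctan(2.0794) = 64.32°.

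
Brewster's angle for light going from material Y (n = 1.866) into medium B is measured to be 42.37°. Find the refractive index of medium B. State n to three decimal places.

n ≈ 1.702

At Brewster's angle, tan θ_B = n₂/n₁ with n₁ on the incident side (material Y) and n₂ on the transmitted side (medium B).
n₂ = n₁ tan θ_B = 1.866 × tan 42.37° = 1.702.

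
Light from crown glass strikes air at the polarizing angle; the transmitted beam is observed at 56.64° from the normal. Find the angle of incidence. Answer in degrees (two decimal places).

θ_B ≈ 33.36°

Brewster's condition makes the reflected and refracted beams perpendicular: θ_B + θ_t = 90°.
θ_B = 90° − 56.64° = 33.36°.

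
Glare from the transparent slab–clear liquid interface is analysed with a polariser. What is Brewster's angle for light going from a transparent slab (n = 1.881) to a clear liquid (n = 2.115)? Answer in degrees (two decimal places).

θ_B ≈ 48.35°

Here n₂/n₁ = 2.115/1.881 = 1.1244, and Brewster's law gives tan θ_B = n₂/n₁.
So θ_B = arctan 1.1244 = 48.35°.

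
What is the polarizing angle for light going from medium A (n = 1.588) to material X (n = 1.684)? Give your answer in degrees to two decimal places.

At Brewster's angle the reflected and refracted rays are perpendicular, which with Snell's law gives tan θ_B = n₂/n₁.
Brewster's condition: tan θ_B = n₂/n₁ = 1.684/1.588 = 1.0605. Taking the arctangent, θ_B = 46.68°.

θ_B ≈ 46.68°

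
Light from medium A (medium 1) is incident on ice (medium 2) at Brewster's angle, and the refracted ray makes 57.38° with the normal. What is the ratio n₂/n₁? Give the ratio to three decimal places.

n₂/n₁ ≈ 0.640

θ_B + θ_t = 90°, so θ_B = 90° − 57.38° = 32.62°.
tan θ_B = n₂/n₁, so n₂/n₁ = tan 32.62° = 0.640.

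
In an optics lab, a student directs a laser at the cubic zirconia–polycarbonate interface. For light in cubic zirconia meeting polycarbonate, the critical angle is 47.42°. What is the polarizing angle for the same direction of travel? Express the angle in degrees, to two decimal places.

θ_B ≈ 36.37°

n₂/n₁ = sin θ_c = sin 47.42° = 0.7363.
tan θ_B equals the same ratio, so θ_B = arctan(0.7363) = 36.37°.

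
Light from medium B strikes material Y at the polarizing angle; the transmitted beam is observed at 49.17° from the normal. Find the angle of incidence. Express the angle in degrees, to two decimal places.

θ_B ≈ 40.83°

Brewster's condition makes the reflected and refracted beams perpendicular: θ_B + θ_t = 90°.
θ_B = 90° − 49.17° = 40.83°.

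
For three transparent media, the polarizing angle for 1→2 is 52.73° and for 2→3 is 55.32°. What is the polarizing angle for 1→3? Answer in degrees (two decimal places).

θ_B ≈ 62.23°

Each Brewster angle gives a ratio: n₂/n₁ = tan 52.73° = 1.3141, n₃/n₂ = tan 55.32° = 1.4453.
n₃/n₁ = 1.8992. Then tan θ_B(1→3) = n₃/n₁, so θ_B(1→3) = arctan(1.8992) = 62.23°.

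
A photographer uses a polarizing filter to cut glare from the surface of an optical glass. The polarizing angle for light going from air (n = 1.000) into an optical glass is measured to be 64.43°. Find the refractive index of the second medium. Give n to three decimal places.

Brewster's law: tan θ_B = n₂/n₁ (light incident in air, refracted into an optical glass).
n₂ = n₁ tan θ_B = 1.000 × tan 64.43° = 2.090.

n ≈ 2.090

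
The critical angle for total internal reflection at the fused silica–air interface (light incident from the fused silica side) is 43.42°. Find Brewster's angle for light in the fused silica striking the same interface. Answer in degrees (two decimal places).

n₂/n₁ = sin θ_c = sin 43.42° = 0.6873.
tan θ_B equals the same ratio, so θ_B = arctan(0.6873) = 34.50°.

θ_B ≈ 34.50°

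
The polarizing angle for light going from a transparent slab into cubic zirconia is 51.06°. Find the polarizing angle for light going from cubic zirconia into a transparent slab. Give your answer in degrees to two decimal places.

θ_B' ≈ 38.94°

The two Brewster angles are complementary: θ_B' = 90° − θ_B = 90° − 51.06° = 38.94°.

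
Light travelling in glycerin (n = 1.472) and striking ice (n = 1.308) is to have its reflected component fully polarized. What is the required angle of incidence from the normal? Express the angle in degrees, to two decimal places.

Brewster's condition: tan θ_B = n₂/n₁ = 1.308/1.472 = 0.8886.
θ_B = arctan(0.8886) = 41.62°.

θ_B ≈ 41.62°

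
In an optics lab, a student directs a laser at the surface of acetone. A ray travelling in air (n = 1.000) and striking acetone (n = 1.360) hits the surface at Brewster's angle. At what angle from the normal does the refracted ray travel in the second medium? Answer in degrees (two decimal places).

First find Brewster's angle: tan θ_B = 1.360/1.000 = 1.3600, giving θ_B = 53.67°.
Since θ_B + θ_t = 90° at Brewster incidence, θ_t = 90° − 53.67° = 36.33°.

θ_t ≈ 36.33°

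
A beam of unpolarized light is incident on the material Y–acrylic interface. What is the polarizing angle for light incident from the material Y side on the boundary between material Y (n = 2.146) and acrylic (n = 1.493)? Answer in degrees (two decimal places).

At Brewster's angle the reflected and refracted rays are perpendicular, which with Snell's law gives tan θ_B = n₂/n₁.
tan θ_B = n₂/n₁ = 1.493/2.146 = 0.6957. Taking the arctangent, θ_B = 34.83°.

θ_B ≈ 34.83°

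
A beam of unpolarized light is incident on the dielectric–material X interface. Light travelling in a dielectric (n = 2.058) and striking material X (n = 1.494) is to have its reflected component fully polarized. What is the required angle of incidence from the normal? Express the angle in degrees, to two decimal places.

θ_B ≈ 35.98°

tan θ_B = n₂/n₁ = 1.494/2.058 = 0.7259.
θ_B = arctan(0.7259) = 35.98°.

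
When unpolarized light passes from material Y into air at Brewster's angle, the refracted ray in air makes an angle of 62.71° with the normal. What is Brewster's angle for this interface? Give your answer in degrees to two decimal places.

Brewster's condition makes the reflected and refracted beams perpendicular: θ_B + θ_t = 90°.
θ_B = 90° − 62.71° = 27.29°.

θ_B ≈ 27.29°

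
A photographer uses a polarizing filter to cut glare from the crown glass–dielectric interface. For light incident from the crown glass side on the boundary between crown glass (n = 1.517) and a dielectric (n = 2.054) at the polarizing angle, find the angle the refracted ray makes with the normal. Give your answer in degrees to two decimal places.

θ_t ≈ 36.45°

First find Brewster's angle: tan θ_B = 2.054/1.517 = 1.3540, giving θ_B = 53.55°.
The refracted ray is perpendicular to the reflected ray, so θ_t = 90° − θ_B = 36.45°.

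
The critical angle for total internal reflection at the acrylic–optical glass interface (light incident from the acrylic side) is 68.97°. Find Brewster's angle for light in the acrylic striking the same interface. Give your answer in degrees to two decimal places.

At the critical angle sin θ_c = n₂/n₁, giving n₂/n₁ = sin 68.97° = 0.9334.
Then tan θ_B = n₂/n₁ = 0.9334, so θ_B = arctan 0.9334 = 43.03°.

θ_B ≈ 43.03°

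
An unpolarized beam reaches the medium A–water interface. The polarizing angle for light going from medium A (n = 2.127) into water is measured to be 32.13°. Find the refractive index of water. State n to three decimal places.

n ≈ 1.336

At the polarizing angle, tan θ_B = n₂/n₁ with n₁ on the incident side (medium A) and n₂ on the transmitted side (water).
n₂ = n₁ tan θ_B = 2.127 × tan 32.13° = 1.336.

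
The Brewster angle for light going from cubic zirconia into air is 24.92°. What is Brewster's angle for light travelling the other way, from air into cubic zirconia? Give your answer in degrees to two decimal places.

tan θ_B' = n₁/n₂ = 1/tan θ_B, so θ_B' = 90° − θ_B.
θ_B' = 90° − 24.92° = 65.08°.

θ_B' ≈ 65.08°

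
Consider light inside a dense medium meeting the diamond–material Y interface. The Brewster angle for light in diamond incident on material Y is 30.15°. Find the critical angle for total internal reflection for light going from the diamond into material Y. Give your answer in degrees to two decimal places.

From Brewster, n₂/n₁ = tan θ_B = tan 30.15° = 0.5808.
Then sin θ_c = n₂/n₁ = 0.5808, so θ_c = arcsin 0.5808 = 35.51°.

θ_c ≈ 35.51°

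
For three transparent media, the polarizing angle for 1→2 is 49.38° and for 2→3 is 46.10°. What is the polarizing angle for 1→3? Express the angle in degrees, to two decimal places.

θ_B ≈ 50.46°

Each Brewster angle gives a ratio: n₂/n₁ = tan 49.38° = 1.1659, n₃/n₂ = tan 46.10° = 1.0392.
So n₃/n₁ = (n₂/n₁)(n₃/n₂) = 1.1659 × 1.0392 = 1.2115.
θ_B(1→3) = arctan(1.2115) = 50.46°.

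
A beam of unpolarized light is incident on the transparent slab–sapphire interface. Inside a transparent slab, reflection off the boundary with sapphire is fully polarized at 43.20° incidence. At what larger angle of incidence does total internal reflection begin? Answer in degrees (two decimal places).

θ_c ≈ 69.89°

tan θ_B = n₂/n₁ = tan 43.20° = 0.9391.
Total internal reflection: sin θ_c = n₂/n₁ = 0.9391.
θ_c = arcsin(0.9391) = 69.89°.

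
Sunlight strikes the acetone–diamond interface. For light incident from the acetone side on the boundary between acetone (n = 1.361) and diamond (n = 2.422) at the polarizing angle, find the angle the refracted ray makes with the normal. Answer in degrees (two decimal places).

tan θ_B = n₂/n₁ = 2.422/1.361 = 1.7796, so θ_B = 60.67°.
At Brewster's angle the reflected and refracted rays are perpendicular, so θ_t = 90° − θ_B = 90° − 60.67° = 29.33°.

θ_t ≈ 29.33°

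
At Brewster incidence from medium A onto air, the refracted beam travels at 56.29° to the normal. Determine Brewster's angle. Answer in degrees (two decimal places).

θ_B ≈ 33.71°

At Brewster's angle the reflected and refracted rays are perpendicular, so θ_B + θ_t = 90°.
θ_B = 90° − 56.29° = 33.71°.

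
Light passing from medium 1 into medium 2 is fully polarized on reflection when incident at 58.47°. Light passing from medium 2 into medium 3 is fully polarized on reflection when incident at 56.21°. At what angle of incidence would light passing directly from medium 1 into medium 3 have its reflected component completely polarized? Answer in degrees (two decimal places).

n₂/n₁ = tan 58.47° = 1.6299 and n₃/n₂ = tan 56.21° = 1.4943.
So n₃/n₁ = (n₂/n₁)(n₃/n₂) = 1.6299 × 1.4943 = 2.4357.
θ_B(1→3) = arctan(2.4357) = 67.68°.

θ_B ≈ 67.68°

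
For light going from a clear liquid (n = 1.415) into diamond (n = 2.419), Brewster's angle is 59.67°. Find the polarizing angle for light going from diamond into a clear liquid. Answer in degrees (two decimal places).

tan θ_B' = n₁/n₂ = 1/tan θ_B, so θ_B' = 90° − θ_B.
θ_B' = 90° − 59.67° = 30.33°.

θ_B' ≈ 30.33°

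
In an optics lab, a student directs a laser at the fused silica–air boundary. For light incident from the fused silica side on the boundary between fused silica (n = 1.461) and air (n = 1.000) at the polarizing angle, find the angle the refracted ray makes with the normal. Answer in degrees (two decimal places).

tan θ_B = n₂/n₁ = 1.000/1.461 = 0.6845, so θ_B = 34.39°.
At Brewster's angle the reflected and refracted rays are perpendicular, so θ_t = 90° − θ_B = 90° − 34.39° = 55.61°.

θ_t ≈ 55.61°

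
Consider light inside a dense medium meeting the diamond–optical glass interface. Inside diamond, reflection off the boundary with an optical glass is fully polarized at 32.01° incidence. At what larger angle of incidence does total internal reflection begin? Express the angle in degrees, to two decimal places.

n₂/n₁ = tan 32.01° = 0.6251; the critical angle satisfies sin θ_c = n₂/n₁.
θ_c = arcsin(0.6251) = 38.69°.

θ_c ≈ 38.69°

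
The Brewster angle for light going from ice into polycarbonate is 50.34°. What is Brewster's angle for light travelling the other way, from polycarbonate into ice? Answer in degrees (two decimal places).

The two Brewster angles are complementary: θ_B' = 90° − θ_B = 90° − 50.34° = 39.66°.

θ_B' ≈ 39.66°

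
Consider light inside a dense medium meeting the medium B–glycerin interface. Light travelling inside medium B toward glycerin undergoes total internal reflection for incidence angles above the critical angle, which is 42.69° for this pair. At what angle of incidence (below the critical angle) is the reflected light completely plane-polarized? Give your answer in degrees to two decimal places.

θ_B ≈ 34.14°

sin θ_c = n₂/n₁, so n₂/n₁ = sin 42.69° = 0.6780.
Brewster: tan θ_B = n₂/n₁ = 0.6780.
θ_B = arctan(0.6780) = 34.14°.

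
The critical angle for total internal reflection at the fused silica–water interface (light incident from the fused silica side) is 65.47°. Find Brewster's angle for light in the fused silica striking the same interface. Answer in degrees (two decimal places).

θ_B ≈ 42.29°

n₂/n₁ = sin θ_c = sin 65.47° = 0.9097.
tan θ_B equals the same ratio, so θ_B = arctan(0.9097) = 42.29°.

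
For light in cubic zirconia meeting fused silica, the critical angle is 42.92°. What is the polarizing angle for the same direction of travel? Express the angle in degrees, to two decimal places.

θ_B ≈ 34.25°

n₂/n₁ = sin θ_c = sin 42.92° = 0.6810.
tan θ_B equals the same ratio, so θ_B = arctan(0.6810) = 34.25°.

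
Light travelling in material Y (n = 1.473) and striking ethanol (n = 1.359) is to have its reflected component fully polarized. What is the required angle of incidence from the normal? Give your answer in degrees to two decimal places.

θ_B ≈ 42.69°

Brewster's condition: tan θ_B = n₂/n₁ = 1.359/1.473 = 0.9226. Taking the arctangent, θ_B = 42.69°.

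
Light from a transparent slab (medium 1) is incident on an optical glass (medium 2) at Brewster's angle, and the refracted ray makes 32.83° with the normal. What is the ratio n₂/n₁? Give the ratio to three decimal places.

At Brewster incidence θ_B = 90° − θ_t = 90° − 32.83° = 57.17°.
Then n₂/n₁ = tan θ_B = tan 57.17° = 1.550.

n₂/n₁ ≈ 1.550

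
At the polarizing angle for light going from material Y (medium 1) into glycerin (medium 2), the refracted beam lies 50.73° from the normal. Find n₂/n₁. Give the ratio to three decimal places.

n₂/n₁ ≈ 0.818

At Brewster incidence θ_B = 90° − θ_t = 90° − 50.73° = 39.27°.
tan θ_B = n₂/n₁, so n₂/n₁ = tan 39.27° = 0.818.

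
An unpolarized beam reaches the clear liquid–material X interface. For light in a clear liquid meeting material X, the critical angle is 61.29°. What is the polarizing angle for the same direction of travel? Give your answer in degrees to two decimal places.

At the critical angle sin θ_c = n₂/n₁, giving n₂/n₁ = sin 61.29° = 0.8771.
Then tan θ_B = n₂/n₁ = 0.8771, so θ_B = arctan 0.8771 = 41.25°.

θ_B ≈ 41.25°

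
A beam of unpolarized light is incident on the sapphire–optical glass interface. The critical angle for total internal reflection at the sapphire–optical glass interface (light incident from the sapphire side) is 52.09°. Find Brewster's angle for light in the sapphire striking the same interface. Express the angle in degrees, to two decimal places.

sin θ_c = n₂/n₁, so n₂/n₁ = sin 52.09° = 0.7890.
Brewster: tan θ_B = n₂/n₁ = 0.7890.
θ_B = arctan(0.7890) = 38.27°.

θ_B ≈ 38.27°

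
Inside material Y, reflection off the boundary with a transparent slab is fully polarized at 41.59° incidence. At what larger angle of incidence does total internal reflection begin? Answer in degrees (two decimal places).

From Brewster, n₂/n₁ = tan θ_B = tan 41.59° = 0.8875.
Then sin θ_c = n₂/n₁ = 0.8875, so θ_c = arcsin 0.8875 = 62.56°.

θ_c ≈ 62.56°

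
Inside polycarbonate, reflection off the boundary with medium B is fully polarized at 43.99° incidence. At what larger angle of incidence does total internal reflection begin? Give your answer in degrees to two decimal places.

θ_c ≈ 74.87°

From Brewster, n₂/n₁ = tan θ_B = tan 43.99° = 0.9654.
Then sin θ_c = n₂/n₁ = 0.9654, so θ_c = arcsin 0.9654 = 74.87°.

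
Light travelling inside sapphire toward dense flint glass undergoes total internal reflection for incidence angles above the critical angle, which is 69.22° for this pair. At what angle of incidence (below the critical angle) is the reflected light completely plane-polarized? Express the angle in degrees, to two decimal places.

At the critical angle sin θ_c = n₂/n₁, giving n₂/n₁ = sin 69.22° = 0.9349.
Then tan θ_B = n₂/n₁ = 0.9349, so θ_B = arctan 0.9349 = 43.07°.

θ_B ≈ 43.07°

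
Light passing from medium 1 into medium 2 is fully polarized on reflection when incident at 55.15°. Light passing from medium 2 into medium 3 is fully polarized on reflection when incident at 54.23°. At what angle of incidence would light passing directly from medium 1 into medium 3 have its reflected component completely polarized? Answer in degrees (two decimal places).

tan θ_B(1→2) = n₂/n₁ = tan 55.15° = 1.4361.
tan θ_B(2→3) = n₃/n₂ = tan 54.23° = 1.3881.
So n₃/n₁ = (n₂/n₁)(n₃/n₂) = 1.4361 × 1.3881 = 1.9935.
θ_B(1→3) = arctan(1.9935) = 63.36°.

θ_B ≈ 63.36°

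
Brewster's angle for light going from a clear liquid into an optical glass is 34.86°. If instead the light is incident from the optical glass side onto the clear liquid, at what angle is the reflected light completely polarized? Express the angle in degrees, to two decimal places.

The two Brewster angles are complementary: θ_B' = 90° − θ_B = 90° − 34.86° = 55.14°.

θ_B' ≈ 55.14°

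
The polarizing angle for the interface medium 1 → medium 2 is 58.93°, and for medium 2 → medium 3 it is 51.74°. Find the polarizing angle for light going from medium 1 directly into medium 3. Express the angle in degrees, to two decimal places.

θ_B ≈ 64.58°

Each Brewster angle gives a ratio: n₂/n₁ = tan 58.93° = 1.6597, n₃/n₂ = tan 51.74° = 1.2680.
So n₃/n₁ = (n₂/n₁)(n₃/n₂) = 1.6597 × 1.2680 = 2.1045.
θ_B(1→3) = arctan(2.1045) = 64.58°.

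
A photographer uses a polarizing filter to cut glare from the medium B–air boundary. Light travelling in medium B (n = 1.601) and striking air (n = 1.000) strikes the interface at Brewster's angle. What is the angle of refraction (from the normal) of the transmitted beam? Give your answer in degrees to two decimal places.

θ_B = arctan(n₂/n₁) = arctan(1.000/1.601) = 31.99°.
At Brewster's angle the reflected and refracted rays are perpendicular, so θ_t = 90° − θ_B = 90° − 31.99° = 58.01°.

θ_t ≈ 58.01°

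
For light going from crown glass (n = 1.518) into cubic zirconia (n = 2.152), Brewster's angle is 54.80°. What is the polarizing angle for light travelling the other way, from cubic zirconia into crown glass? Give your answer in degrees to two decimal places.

Reversing the direction swaps n₁ and n₂, so tan θ_B' = 1/tan θ_B and θ_B' = 90° − θ_B.
Hence θ_B' = 90° − 54.80° = 35.20°.

θ_B' ≈ 35.20°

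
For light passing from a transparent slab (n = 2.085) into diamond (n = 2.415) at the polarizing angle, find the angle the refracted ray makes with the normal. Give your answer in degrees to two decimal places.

θ_t ≈ 40.81°

θ_B = arctan(n₂/n₁) = arctan(2.415/2.085) = 49.19°.
At Brewster's angle the reflected and refracted rays are perpendicular, so θ_t = 90° − θ_B = 90° − 49.19° = 40.81°.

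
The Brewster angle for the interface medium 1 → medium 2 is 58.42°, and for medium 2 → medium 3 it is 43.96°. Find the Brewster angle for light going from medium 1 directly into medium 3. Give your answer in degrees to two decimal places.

θ_B ≈ 57.48°

Each Brewster angle gives a ratio: n₂/n₁ = tan 58.42° = 1.6267, n₃/n₂ = tan 43.96° = 0.9643.
So n₃/n₁ = (n₂/n₁)(n₃/n₂) = 1.6267 × 0.9643 = 1.5687.
θ_B(1→3) = arctan(1.5687) = 57.48°.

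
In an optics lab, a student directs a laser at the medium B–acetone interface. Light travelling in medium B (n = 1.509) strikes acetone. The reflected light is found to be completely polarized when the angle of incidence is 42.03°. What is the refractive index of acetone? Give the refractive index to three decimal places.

Brewster's law: tan θ_B = n₂/n₁ (light incident in medium B, refracted into acetone).
n₂ = n₁ tan θ_B = 1.509 × tan 42.03° = 1.360.

n ≈ 1.360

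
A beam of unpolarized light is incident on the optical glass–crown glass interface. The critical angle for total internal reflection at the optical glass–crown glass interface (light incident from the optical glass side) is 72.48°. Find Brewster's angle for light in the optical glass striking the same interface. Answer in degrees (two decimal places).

θ_B ≈ 43.64°

At the critical angle sin θ_c = n₂/n₁, giving n₂/n₁ = sin 72.48° = 0.9536.
Then tan θ_B = n₂/n₁ = 0.9536, so θ_B = arctan 0.9536 = 43.64°.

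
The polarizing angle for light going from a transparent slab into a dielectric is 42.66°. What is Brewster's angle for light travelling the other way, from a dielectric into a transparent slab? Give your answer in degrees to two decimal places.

tan θ_B' = n₁/n₂ = 1/tan θ_B, so θ_B' = 90° − θ_B.
θ_B' = 90° − 42.66° = 47.34°.

θ_B' ≈ 47.34°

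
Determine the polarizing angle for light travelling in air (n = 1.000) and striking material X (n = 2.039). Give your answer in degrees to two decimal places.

The reflected p-component vanishes when tan θ_B = n₂/n₁.
Here n₂/n₁ = 2.039/1.000 = 2.0390, and Brewster's law gives tan θ_B = n₂/n₁.
θ_B = arctan(2.0390) = 63.87°.

θ_B ≈ 63.87°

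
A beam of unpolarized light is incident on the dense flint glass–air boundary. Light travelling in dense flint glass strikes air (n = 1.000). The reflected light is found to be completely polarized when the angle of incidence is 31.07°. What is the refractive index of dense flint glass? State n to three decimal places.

n ≈ 1.660

At the polarizing angle, tan θ_B = n₂/n₁ with n₁ on the incident side (dense flint glass) and n₂ on the transmitted side (air).
n₁ = n₂ / tan θ_B = 1.000 / tan 31.07° = 1.660.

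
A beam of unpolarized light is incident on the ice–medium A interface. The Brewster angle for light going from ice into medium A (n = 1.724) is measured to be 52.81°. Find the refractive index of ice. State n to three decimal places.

Full polarization of the reflected beam means tan θ_B = n₂/n₁, where n₁ is the incident medium (ice).
n₁ = n₂ / tan θ_B = 1.724 / tan 52.81° = 1.308.

n ≈ 1.308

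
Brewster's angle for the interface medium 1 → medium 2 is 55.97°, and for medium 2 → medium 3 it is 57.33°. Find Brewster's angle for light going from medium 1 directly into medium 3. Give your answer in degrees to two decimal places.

θ_B ≈ 66.59°

Each Brewster angle gives a ratio: n₂/n₁ = tan 55.97° = 1.4809, n₃/n₂ = tan 57.33° = 1.5595.
Multiplying, n₃/n₁ = 1.4809 × 1.5595 = 2.3094, and θ_B(1→3) = arctan 2.3094 = 66.59°.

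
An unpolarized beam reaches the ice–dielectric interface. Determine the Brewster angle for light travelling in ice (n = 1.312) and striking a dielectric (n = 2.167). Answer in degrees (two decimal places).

θ_B ≈ 58.81°

At Brewster's angle the reflected and refracted rays are perpendicular, which with Snell's law gives tan θ_B = n₂/n₁.
Brewster's condition: tan θ_B = n₂/n₁ = 2.167/1.312 = 1.6517.
θ_B = arctan(1.6517) = 58.81°.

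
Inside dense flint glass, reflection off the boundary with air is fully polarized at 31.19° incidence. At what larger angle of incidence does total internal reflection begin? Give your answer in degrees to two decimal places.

θ_c ≈ 37.26°

n₂/n₁ = tan 31.19° = 0.6054; the critical angle satisfies sin θ_c = n₂/n₁.
θ_c = arcsin(0.6054) = 37.26°.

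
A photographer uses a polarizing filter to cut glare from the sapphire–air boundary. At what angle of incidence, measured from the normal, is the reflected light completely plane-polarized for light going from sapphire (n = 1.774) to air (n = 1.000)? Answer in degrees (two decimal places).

Brewster's condition: tan θ_B = n₂/n₁ = 1.000/1.774 = 0.5637. Taking the arctangent, θ_B = 29.41°.

θ_B ≈ 29.41°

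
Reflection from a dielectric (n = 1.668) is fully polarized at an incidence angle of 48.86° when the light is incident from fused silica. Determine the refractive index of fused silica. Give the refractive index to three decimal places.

Brewster's law: tan θ_B = n₂/n₁ (light incident in fused silica, refracted into a dielectric).
n₁ = n₂ / tan θ_B = 1.668 / tan 48.86° = 1.457.

n ≈ 1.457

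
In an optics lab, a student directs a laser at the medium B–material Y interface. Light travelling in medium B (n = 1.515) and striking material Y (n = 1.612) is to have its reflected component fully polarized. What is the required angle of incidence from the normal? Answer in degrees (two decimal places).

θ_B ≈ 46.78°

tan θ_B = n₂/n₁ = 1.612/1.515 = 1.0640.
So θ_B = arctan 1.0640 = 46.78°.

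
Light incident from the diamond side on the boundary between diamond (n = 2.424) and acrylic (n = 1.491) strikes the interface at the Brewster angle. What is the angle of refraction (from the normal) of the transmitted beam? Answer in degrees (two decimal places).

θ_t ≈ 58.40°

tan θ_B = n₂/n₁ = 1.491/2.424 = 0.6151, so θ_B = 31.60°.
Since θ_B + θ_t = 90° at Brewster incidence, θ_t = 90° − 31.60° = 58.40°.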